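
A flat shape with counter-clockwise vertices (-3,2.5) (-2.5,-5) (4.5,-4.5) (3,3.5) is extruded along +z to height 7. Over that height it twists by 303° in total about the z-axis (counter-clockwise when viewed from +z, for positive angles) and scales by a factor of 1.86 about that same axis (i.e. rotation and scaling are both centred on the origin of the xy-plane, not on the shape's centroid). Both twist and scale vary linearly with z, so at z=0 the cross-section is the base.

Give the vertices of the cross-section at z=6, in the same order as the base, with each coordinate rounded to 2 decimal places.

Cross-section at z=6: (5.20,4.35) (-7.77,5.82) (-9.09,-6.30) (5.05,-6.21)

t = z/height = 6/7 = 0.857143
s = 1 + (scale-1)·z/height = 1 + (1.86-1)·6/7 = 1.737143
θ = twist·z/height = 303°·6/7 = 259.7143° = 4.532869 rad
cos θ = -0.178557, sin θ = -0.983930 (intermediates below are computed at full precision and shown rounded to 5 d.p.)
v1: (-3,2.5) → rotate → (2.99549,2.50540) → ×s → (5.20360,4.35223) → (5.20,4.35)
v2: (-2.5,-5) → rotate → (-4.47326,3.35261) → ×s → (-7.77068,5.82396) → (-7.77,5.82)
v3: (4.5,-4.5) → rotate → (-5.23119,-3.62418) → ×s → (-9.08732,-6.29571) → (-9.09,-6.30)
v4: (3,3.5) → rotate → (2.90808,-3.57674) → ×s → (5.05176,-6.21330) → (5.05,-6.21)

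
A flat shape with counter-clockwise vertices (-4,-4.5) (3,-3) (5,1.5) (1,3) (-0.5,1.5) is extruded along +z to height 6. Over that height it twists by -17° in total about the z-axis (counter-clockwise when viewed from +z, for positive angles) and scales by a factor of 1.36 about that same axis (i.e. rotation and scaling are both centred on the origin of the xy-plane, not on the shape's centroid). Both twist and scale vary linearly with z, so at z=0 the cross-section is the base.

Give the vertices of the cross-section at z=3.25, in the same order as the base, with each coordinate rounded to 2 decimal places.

t = z/height = 3.25/6 = 0.541667
s = 1 + (scale-1)·z/height = 1 + (1.36-1)·3.25/6 = 1.195000
θ = twist·z/height = -17°·3.25/6 = -9.2083° = -0.160716 rad
cos θ = 0.987113, sin θ = -0.160025 (intermediates below are computed at full precision and shown rounded to 5 d.p.)
v1: (-4,-4.5) → rotate → (-4.66856,-3.80191) → ×s → (-5.57893,-4.54328) → (-5.58,-4.54)
v2: (3,-3) → rotate → (2.48126,-3.44141) → ×s → (2.96511,-4.11249) → (2.97,-4.11)
v3: (5,1.5) → rotate → (5.17560,0.68055) → ×s → (6.18484,0.81325) → (6.18,0.81)
v4: (1,3) → rotate → (1.46719,2.80131) → ×s → (1.75329,3.34757) → (1.75,3.35)
v5: (-0.5,1.5) → rotate → (-0.25352,1.56068) → ×s → (-0.30296,1.86501) → (-0.30,1.87)

Cross-section at z=3.25: (-5.58,-4.54) (2.97,-4.11) (6.18,0.81) (1.75,3.35) (-0.30,1.87)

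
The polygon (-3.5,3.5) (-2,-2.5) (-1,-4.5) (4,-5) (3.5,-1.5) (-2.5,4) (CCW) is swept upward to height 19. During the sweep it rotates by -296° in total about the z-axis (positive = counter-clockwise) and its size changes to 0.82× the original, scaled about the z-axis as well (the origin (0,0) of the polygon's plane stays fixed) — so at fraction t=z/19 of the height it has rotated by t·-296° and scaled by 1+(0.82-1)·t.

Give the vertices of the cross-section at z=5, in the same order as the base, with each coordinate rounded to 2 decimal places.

t = z/height = 5/19 = 0.263158
s = 1 + (scale-1)·z/height = 1 + (0.82-1)·5/19 = 0.952632
θ = twist·z/height = -296°·5/19 = -77.8947° = -1.359520 rad
cos θ = 0.209708, sin θ = -0.977764 (intermediates below are computed at full precision and shown rounded to 5 d.p.)
v1: (-3.5,3.5) → rotate → (2.68819,4.15615) → ×s → (2.56086,3.95928) → (2.56,3.96)
v2: (-2,-2.5) → rotate → (-2.86383,1.43126) → ×s → (-2.72817,1.36346) → (-2.73,1.36)
v3: (-1,-4.5) → rotate → (-4.60965,0.03408) → ×s → (-4.39129,0.03246) → (-4.39,0.03)
v4: (4,-5) → rotate → (-4.04999,-4.95960) → ×s → (-3.85814,-4.72467) → (-3.86,-4.72)
v5: (3.5,-1.5) → rotate → (-0.73267,-3.73674) → ×s → (-0.69796,-3.55973) → (-0.70,-3.56)
v6: (-2.5,4) → rotate → (3.38678,3.28324) → ×s → (3.22636,3.12772) → (3.23,3.13)

Cross-section at z=5: (2.56,3.96) (-2.73,1.36) (-4.39,0.03) (-3.86,-4.72) (-0.70,-3.56) (3.23,3.13)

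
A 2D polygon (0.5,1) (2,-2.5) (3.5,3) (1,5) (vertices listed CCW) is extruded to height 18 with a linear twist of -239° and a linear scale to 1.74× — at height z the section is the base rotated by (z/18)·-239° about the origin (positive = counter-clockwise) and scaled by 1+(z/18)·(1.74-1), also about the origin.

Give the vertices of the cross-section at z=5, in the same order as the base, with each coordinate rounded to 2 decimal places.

Cross-section at z=5: (1.35,-0.07) (-1.80,-3.42) (5.00,-2.42) (6.01,1.31)

t = z/height = 5/18 = 0.277778
s = 1 + (scale-1)·z/height = 1 + (1.74-1)·5/18 = 1.205556
θ = twist·z/height = -239°·5/18 = -66.3889° = -1.158705 rad
cos θ = 0.400527, sin θ = -0.916285 (intermediates below are computed at full precision and shown rounded to 5 d.p.)
v1: (0.5,1) → rotate → (1.11655,-0.05762) → ×s → (1.34606,-0.06946) → (1.35,-0.07)
v2: (2,-2.5) → rotate → (-1.48966,-2.83389) → ×s → (-1.79587,-3.41641) → (-1.80,-3.42)
v3: (3.5,3) → rotate → (4.15070,-2.00542) → ×s → (5.00390,-2.41764) → (5.00,-2.42)
v4: (1,5) → rotate → (4.98195,1.08635) → ×s → (6.00602,1.30965) → (6.01,1.31)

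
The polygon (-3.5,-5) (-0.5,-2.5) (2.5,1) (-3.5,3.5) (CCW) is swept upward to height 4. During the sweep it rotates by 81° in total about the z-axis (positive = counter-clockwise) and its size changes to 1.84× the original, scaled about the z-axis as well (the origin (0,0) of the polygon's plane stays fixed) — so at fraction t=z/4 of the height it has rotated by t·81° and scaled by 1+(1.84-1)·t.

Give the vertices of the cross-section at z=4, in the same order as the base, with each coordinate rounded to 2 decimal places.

t = z/height = 4/4 = 1
s = 1 + (scale-1)·z/height = 1 + (1.84-1)·4/4 = 1.840000
θ = twist·z/height = 81°·4/4 = 81.0000° = 1.413717 rad
cos θ = 0.156434, sin θ = 0.987688 (intermediates below are computed at full precision and shown rounded to 5 d.p.)
v1: (-3.5,-5) → rotate → (4.39092,-4.23908) → ×s → (8.07929,-7.79991) → (8.08,-7.80)
v2: (-0.5,-2.5) → rotate → (2.39100,-0.88493) → ×s → (4.39945,-1.62827) → (4.40,-1.63)
v3: (2.5,1) → rotate → (-0.59660,2.62566) → ×s → (-1.09775,4.83121) → (-1.10,4.83)
v4: (-3.5,3.5) → rotate → (-4.00443,-2.90939) → ×s → (-7.36815,-5.35327) → (-7.37,-5.35)

Cross-section at z=4: (8.08,-7.80) (4.40,-1.63) (-1.10,4.83) (-7.37,-5.35)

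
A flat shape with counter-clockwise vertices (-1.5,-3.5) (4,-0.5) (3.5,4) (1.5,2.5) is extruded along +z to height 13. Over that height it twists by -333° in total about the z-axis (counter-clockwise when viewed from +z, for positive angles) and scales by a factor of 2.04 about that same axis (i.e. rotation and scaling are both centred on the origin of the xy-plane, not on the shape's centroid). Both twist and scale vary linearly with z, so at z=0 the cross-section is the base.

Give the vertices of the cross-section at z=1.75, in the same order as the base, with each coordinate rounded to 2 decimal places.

Cross-section at z=1.75: (-4.03,-1.62) (2.83,-3.62) (6.04,0.42) (3.22,0.82)

t = z/height = 1.75/13 = 0.134615
s = 1 + (scale-1)·z/height = 1 + (2.04-1)·1.75/13 = 1.140000
θ = twist·z/height = -333°·1.75/13 = -44.8269° = -0.782377 rad
cos θ = 0.709240, sin θ = -0.704968 (intermediates below are computed at full precision and shown rounded to 5 d.p.)
v1: (-1.5,-3.5) → rotate → (-3.53125,-1.42489) → ×s → (-4.02562,-1.62437) → (-4.03,-1.62)
v2: (4,-0.5) → rotate → (2.48447,-3.17449) → ×s → (2.83230,-3.61892) → (2.83,-3.62)
v3: (3.5,4) → rotate → (5.30221,0.36957) → ×s → (6.04452,0.42131) → (6.04,0.42)
v4: (1.5,2.5) → rotate → (2.82628,0.71565) → ×s → (3.22196,0.81584) → (3.22,0.82)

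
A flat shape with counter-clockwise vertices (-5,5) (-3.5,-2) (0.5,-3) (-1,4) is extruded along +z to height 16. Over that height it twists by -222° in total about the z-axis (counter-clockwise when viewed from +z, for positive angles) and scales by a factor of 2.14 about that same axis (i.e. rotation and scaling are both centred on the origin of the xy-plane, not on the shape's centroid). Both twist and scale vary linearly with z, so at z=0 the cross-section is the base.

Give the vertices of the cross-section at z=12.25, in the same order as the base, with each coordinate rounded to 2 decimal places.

Cross-section at z=12.25: (10.85,-7.59) (5.80,4.83) (-1.90,5.37) (3.15,-7.05)

t = z/height = 12.25/16 = 0.765625
s = 1 + (scale-1)·z/height = 1 + (2.14-1)·12.25/16 = 1.872813
θ = twist·z/height = -222°·12.25/16 = -169.9688° = -2.966514 rad
cos θ = -0.984713, sin θ = -0.174185 (intermediates below are computed at full precision and shown rounded to 5 d.p.)
v1: (-5,5) → rotate → (5.79449,-4.05264) → ×s → (10.85199,-7.58983) → (10.85,-7.59)
v2: (-3.5,-2) → rotate → (3.09812,2.57907) → ×s → (5.80221,4.83012) → (5.80,4.83)
v3: (0.5,-3) → rotate → (-1.01491,2.86705) → ×s → (-1.90074,5.36944) → (-1.90,5.37)
v4: (-1,4) → rotate → (1.68145,-3.76467) → ×s → (3.14905,-7.05051) → (3.15,-7.05)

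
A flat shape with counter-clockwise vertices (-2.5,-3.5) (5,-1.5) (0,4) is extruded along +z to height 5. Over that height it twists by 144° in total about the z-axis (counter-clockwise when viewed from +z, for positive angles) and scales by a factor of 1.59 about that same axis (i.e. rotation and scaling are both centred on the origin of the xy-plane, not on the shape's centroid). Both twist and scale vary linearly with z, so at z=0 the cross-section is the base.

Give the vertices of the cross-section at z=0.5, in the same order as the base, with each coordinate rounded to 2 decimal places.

t = z/height = 0.5/5 = 0.1
s = 1 + (scale-1)·z/height = 1 + (1.59-1)·0.5/5 = 1.059000
θ = twist·z/height = 144°·0.5/5 = 14.4000° = 0.251327 rad
cos θ = 0.968583, sin θ = 0.248690 (intermediates below are computed at full precision and shown rounded to 5 d.p.)
v1: (-2.5,-3.5) → rotate → (-1.55104,-4.01177) → ×s → (-1.64255,-4.24846) → (-1.64,-4.25)
v2: (5,-1.5) → rotate → (5.21595,-0.20943) → ×s → (5.52369,-0.22178) → (5.52,-0.22)
v3: (0,4) → rotate → (-0.99476,3.87433) → ×s → (-1.05345,4.10292) → (-1.05,4.10)

Cross-section at z=0.5: (-1.64,-4.25) (5.52,-0.22) (-1.05,4.10)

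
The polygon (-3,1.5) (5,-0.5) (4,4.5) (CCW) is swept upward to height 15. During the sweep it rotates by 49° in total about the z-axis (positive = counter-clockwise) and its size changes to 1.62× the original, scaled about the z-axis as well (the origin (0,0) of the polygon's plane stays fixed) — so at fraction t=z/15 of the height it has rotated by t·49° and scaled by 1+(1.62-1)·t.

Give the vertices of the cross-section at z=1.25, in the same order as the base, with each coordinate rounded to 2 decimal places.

Cross-section at z=1.25: (-3.26,1.35) (5.28,-0.15) (3.86,5.02)

t = z/height = 1.25/15 = 0.0833333
s = 1 + (scale-1)·z/height = 1 + (1.62-1)·1.25/15 = 1.051667
θ = twist·z/height = 49°·1.25/15 = 4.0833° = 0.071268 rad
cos θ = 0.997462, sin θ = 0.071207 (intermediates below are computed at full precision and shown rounded to 5 d.p.)
v1: (-3,1.5) → rotate → (-3.09920,1.28257) → ×s → (-3.25932,1.34884) → (-3.26,1.35)
v2: (5,-0.5) → rotate → (5.02291,-0.14269) → ×s → (5.28243,-0.15007) → (5.28,-0.15)
v3: (4,4.5) → rotate → (3.66941,4.77341) → ×s → (3.85900,5.02003) → (3.86,5.02)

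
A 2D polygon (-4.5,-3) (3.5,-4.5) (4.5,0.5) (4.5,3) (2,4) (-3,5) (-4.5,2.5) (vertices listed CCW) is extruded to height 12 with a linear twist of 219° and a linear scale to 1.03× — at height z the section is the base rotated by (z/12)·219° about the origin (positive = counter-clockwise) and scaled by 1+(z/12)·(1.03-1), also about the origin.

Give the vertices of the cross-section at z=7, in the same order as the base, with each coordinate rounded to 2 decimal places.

Cross-section at z=7: (5.22,-1.75) (1.44,5.62) (-3.21,3.31) (-5.22,1.75) (-4.46,-0.88) (-2.15,-5.53) (0.79,-5.18)

t = z/height = 7/12 = 0.583333
s = 1 + (scale-1)·z/height = 1 + (1.03-1)·7/12 = 1.017500
θ = twist·z/height = 219°·7/12 = 127.7500° = 2.229658 rad
cos θ = -0.612217, sin θ = 0.790690 (intermediates below are computed at full precision and shown rounded to 5 d.p.)
v1: (-4.5,-3) → rotate → (5.12705,-1.72145) → ×s → (5.21677,-1.75158) → (5.22,-1.75)
v2: (3.5,-4.5) → rotate → (1.41534,5.52239) → ×s → (1.44011,5.61903) → (1.44,5.62)
v3: (4.5,0.5) → rotate → (-3.15032,3.25199) → ×s → (-3.20545,3.30890) → (-3.21,3.31)
v4: (4.5,3) → rotate → (-5.12705,1.72145) → ×s → (-5.21677,1.75158) → (-5.22,1.75)
v5: (2,4) → rotate → (-4.38719,-0.86749) → ×s → (-4.46397,-0.88267) → (-4.46,-0.88)
v6: (-3,5) → rotate → (-2.11680,-5.43316) → ×s → (-2.15384,-5.52824) → (-2.15,-5.53)
v7: (-4.5,2.5) → rotate → (0.77825,-5.08865) → ×s → (0.79187,-5.17770) → (0.79,-5.18)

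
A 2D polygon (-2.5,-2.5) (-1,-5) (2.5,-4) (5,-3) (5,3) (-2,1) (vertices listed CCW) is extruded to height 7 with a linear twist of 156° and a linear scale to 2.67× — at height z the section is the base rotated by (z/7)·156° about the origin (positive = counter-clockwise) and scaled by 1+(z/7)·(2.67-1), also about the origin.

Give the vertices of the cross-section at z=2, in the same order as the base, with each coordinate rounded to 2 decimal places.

t = z/height = 2/7 = 0.285714
s = 1 + (scale-1)·z/height = 1 + (2.67-1)·2/7 = 1.477143
θ = twist·z/height = 156°·2/7 = 44.5714° = 0.777918 rad
cos θ = 0.712376, sin θ = 0.701798 (intermediates below are computed at full precision and shown rounded to 5 d.p.)
v1: (-2.5,-2.5) → rotate → (-0.02645,-3.53543) → ×s → (-0.03906,-5.22234) → (-0.04,-5.22)
v2: (-1,-5) → rotate → (2.79661,-4.26368) → ×s → (4.13100,-6.29806) → (4.13,-6.30)
v3: (2.5,-4) → rotate → (4.58813,-1.09501) → ×s → (6.77733,-1.61749) → (6.78,-1.62)
v4: (5,-3) → rotate → (5.66727,1.37186) → ×s → (8.37137,2.02644) → (8.37,2.03)
v5: (5,3) → rotate → (1.45649,5.64612) → ×s → (2.15144,8.34012) → (2.15,8.34)
v6: (-2,1) → rotate → (-2.12655,-0.69122) → ×s → (-3.14122,-1.02103) → (-3.14,-1.02)

Cross-section at z=2: (-0.04,-5.22) (4.13,-6.30) (6.78,-1.62) (8.37,2.03) (2.15,8.34) (-3.14,-1.02)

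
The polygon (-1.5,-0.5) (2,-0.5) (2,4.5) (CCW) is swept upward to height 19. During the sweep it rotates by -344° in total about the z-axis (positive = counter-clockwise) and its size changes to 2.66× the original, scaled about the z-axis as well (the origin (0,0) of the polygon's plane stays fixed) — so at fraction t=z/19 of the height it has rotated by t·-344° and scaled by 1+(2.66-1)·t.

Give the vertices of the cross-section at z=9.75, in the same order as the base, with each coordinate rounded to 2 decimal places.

Cross-section at z=9.75: (2.72,1.09) (-3.75,0.70) (-3.19,-8.54)

t = z/height = 9.75/19 = 0.513158
s = 1 + (scale-1)·z/height = 1 + (2.66-1)·9.75/19 = 1.851842
θ = twist·z/height = -344°·9.75/19 = -176.5263° = -3.080965 rad
cos θ = -0.998163, sin θ = -0.060590 (intermediates below are computed at full precision and shown rounded to 5 d.p.)
v1: (-1.5,-0.5) → rotate → (1.46695,0.58997) → ×s → (2.71656,1.09252) → (2.72,1.09)
v2: (2,-0.5) → rotate → (-2.02662,0.37790) → ×s → (-3.75298,0.69981) → (-3.75,0.70)
v3: (2,4.5) → rotate → (-1.72367,-4.61291) → ×s → (-3.19196,-8.54239) → (-3.19,-8.54)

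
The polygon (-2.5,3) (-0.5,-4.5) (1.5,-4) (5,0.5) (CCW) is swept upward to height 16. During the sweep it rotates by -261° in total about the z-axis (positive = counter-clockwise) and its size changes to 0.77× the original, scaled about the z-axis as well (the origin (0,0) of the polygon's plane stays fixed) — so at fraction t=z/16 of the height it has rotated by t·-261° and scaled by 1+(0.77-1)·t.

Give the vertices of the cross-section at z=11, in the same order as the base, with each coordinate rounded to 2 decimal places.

t = z/height = 11/16 = 0.6875
s = 1 + (scale-1)·z/height = 1 + (0.77-1)·11/16 = 0.841875
θ = twist·z/height = -261°·11/16 = -179.4375° = -3.131775 rad
cos θ = -0.999952, sin θ = -0.009817 (intermediates below are computed at full precision and shown rounded to 5 d.p.)
v1: (-2.5,3) → rotate → (2.52933,-2.97531) → ×s → (2.12938,-2.50484) → (2.13,-2.50)
v2: (-0.5,-4.5) → rotate → (0.45580,4.50469) → ×s → (0.38372,3.79239) → (0.38,3.79)
v3: (1.5,-4) → rotate → (-1.53920,3.98508) → ×s → (-1.29581,3.35494) → (-1.30,3.35)
v4: (5,0.5) → rotate → (-4.99485,-0.54906) → ×s → (-4.20504,-0.46224) → (-4.21,-0.46)

Cross-section at z=11: (2.13,-2.50) (0.38,3.79) (-1.30,3.35) (-4.21,-0.46)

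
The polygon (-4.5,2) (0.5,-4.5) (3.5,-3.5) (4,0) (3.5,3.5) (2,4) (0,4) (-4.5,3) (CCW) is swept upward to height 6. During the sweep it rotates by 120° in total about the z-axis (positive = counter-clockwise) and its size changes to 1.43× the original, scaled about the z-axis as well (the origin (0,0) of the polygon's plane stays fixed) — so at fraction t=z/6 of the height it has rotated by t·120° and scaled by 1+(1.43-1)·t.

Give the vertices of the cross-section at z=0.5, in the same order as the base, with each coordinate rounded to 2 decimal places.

Cross-section at z=0.5: (-4.95,1.23) (1.32,-4.50) (4.20,-2.94) (4.08,0.72) (2.94,4.20) (1.32,4.44) (-0.72,4.08) (-5.13,2.25)

t = z/height = 0.5/6 = 0.0833333
s = 1 + (scale-1)·z/height = 1 + (1.43-1)·0.5/6 = 1.035833
θ = twist·z/height = 120°·0.5/6 = 10.0000° = 0.174533 rad
cos θ = 0.984808, sin θ = 0.173648 (intermediates below are computed at full precision and shown rounded to 5 d.p.)
v1: (-4.5,2) → rotate → (-4.77893,1.18820) → ×s → (-4.95018,1.23078) → (-4.95,1.23)
v2: (0.5,-4.5) → rotate → (1.27382,-4.34481) → ×s → (1.31947,-4.50050) → (1.32,-4.50)
v3: (3.5,-3.5) → rotate → (4.05460,-2.83906) → ×s → (4.19989,-2.94079) → (4.20,-2.94)
v4: (4,0) → rotate → (3.93923,0.69459) → ×s → (4.08039,0.71948) → (4.08,0.72)
v5: (3.5,3.5) → rotate → (2.83906,4.05460) → ×s → (2.94079,4.19989) → (2.94,4.20)
v6: (2,4) → rotate → (1.27502,4.28653) → ×s → (1.32071,4.44013) → (1.32,4.44)
v7: (0,4) → rotate → (-0.69459,3.93923) → ×s → (-0.71948,4.08039) → (-0.72,4.08)
v8: (-4.5,3) → rotate → (-4.95258,2.17301) → ×s → (-5.13005,2.25087) → (-5.13,2.25)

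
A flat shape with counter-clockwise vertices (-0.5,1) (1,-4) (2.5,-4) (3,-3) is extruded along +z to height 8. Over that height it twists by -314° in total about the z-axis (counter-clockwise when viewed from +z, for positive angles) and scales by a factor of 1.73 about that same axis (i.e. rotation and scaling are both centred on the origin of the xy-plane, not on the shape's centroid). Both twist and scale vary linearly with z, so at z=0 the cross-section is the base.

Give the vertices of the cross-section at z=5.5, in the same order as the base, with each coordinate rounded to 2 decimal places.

Cross-section at z=5.5: (-0.27,-1.66) (2.30,5.75) (0.48,7.07) (-1.01,6.29)

t = z/height = 5.5/8 = 0.6875
s = 1 + (scale-1)·z/height = 1 + (1.73-1)·5.5/8 = 1.501875
θ = twist·z/height = -314°·5.5/8 = -215.8750° = -3.767730 rad
cos θ = -0.810297, sin θ = 0.586019 (intermediates below are computed at full precision and shown rounded to 5 d.p.)
v1: (-0.5,1) → rotate → (-0.18087,-1.10331) → ×s → (-0.27164,-1.65703) → (-0.27,-1.66)
v2: (1,-4) → rotate → (1.53378,3.82721) → ×s → (2.30354,5.74799) → (2.30,5.75)
v3: (2.5,-4) → rotate → (0.31833,4.70624) → ×s → (0.47809,7.06818) → (0.48,7.07)
v4: (3,-3) → rotate → (-0.67284,4.18895) → ×s → (-1.01052,6.29128) → (-1.01,6.29)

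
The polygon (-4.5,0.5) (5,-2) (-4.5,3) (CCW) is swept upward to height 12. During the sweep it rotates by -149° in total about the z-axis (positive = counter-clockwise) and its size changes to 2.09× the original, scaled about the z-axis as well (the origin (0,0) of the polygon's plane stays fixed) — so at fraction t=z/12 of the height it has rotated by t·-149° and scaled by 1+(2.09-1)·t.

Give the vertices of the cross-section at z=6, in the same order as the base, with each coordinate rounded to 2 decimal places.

Cross-section at z=6: (-1.11,6.91) (-0.91,-8.27) (2.61,7.94)

t = z/height = 6/12 = 0.5
s = 1 + (scale-1)·z/height = 1 + (2.09-1)·6/12 = 1.545000
θ = twist·z/height = -149°·6/12 = -74.5000° = -1.300270 rad
cos θ = 0.267238, sin θ = -0.963630 (intermediates below are computed at full precision and shown rounded to 5 d.p.)
v1: (-4.5,0.5) → rotate → (-0.72076,4.46996) → ×s → (-1.11357,6.90608) → (-1.11,6.91)
v2: (5,-2) → rotate → (-0.59107,-5.35263) → ×s → (-0.91320,-8.26981) → (-0.91,-8.27)
v3: (-4.5,3) → rotate → (1.68832,5.13805) → ×s → (2.60845,7.93829) → (2.61,7.94)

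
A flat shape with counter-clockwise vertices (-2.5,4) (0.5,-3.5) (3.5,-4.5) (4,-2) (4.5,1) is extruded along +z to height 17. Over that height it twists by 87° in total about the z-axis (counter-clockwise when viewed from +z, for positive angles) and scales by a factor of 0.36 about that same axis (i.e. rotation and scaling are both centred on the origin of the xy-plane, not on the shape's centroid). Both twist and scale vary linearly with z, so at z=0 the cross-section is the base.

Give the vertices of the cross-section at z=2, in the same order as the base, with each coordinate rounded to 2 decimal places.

Cross-section at z=2: (-2.93,3.23) (1.03,-3.10) (3.92,-3.52) (3.97,-1.16) (3.93,1.65)

t = z/height = 2/17 = 0.117647
s = 1 + (scale-1)·z/height = 1 + (0.36-1)·2/17 = 0.924706
θ = twist·z/height = 87°·2/17 = 10.2353° = 0.178640 rad
cos θ = 0.984086, sin θ = 0.177691 (intermediates below are computed at full precision and shown rounded to 5 d.p.)
v1: (-2.5,4) → rotate → (-3.17098,3.49212) → ×s → (-2.93222,3.22918) → (-2.93,3.23)
v2: (0.5,-3.5) → rotate → (1.11396,-3.35546) → ×s → (1.03009,-3.10281) → (1.03,-3.10)
v3: (3.5,-4.5) → rotate → (4.24391,-3.80647) → ×s → (3.92437,-3.51987) → (3.92,-3.52)
v4: (4,-2) → rotate → (4.29173,-1.25741) → ×s → (3.96859,-1.16273) → (3.97,-1.16)
v5: (4.5,1) → rotate → (4.25070,1.78370) → ×s → (3.93065,1.64939) → (3.93,1.65)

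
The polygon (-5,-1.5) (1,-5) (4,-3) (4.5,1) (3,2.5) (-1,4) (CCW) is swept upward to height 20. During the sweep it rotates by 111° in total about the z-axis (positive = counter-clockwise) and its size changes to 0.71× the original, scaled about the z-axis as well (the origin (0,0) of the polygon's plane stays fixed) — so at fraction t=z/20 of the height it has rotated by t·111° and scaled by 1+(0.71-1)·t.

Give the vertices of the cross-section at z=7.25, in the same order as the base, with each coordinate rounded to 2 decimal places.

t = z/height = 7.25/20 = 0.3625
s = 1 + (scale-1)·z/height = 1 + (0.71-1)·7.25/20 = 0.894875
θ = twist·z/height = 111°·7.25/20 = 40.2375° = 0.702277 rad
cos θ = 0.763373, sin θ = 0.645957 (intermediates below are computed at full precision and shown rounded to 5 d.p.)
v1: (-5,-1.5) → rotate → (-2.84793,-4.37485) → ×s → (-2.54854,-3.91494) → (-2.55,-3.91)
v2: (1,-5) → rotate → (3.99316,-3.17091) → ×s → (3.57338,-2.83757) → (3.57,-2.84)
v3: (4,-3) → rotate → (4.99137,0.29371) → ×s → (4.46665,0.26283) → (4.47,0.26)
v4: (4.5,1) → rotate → (2.78922,3.67018) → ×s → (2.49601,3.28435) → (2.50,3.28)
v5: (3,2.5) → rotate → (0.67523,3.84631) → ×s → (0.60424,3.44196) → (0.60,3.44)
v6: (-1,4) → rotate → (-3.34720,2.40754) → ×s → (-2.99533,2.15444) → (-3.00,2.15)

Cross-section at z=7.25: (-2.55,-3.91) (3.57,-2.84) (4.47,0.26) (2.50,3.28) (0.60,3.44) (-3.00,2.15)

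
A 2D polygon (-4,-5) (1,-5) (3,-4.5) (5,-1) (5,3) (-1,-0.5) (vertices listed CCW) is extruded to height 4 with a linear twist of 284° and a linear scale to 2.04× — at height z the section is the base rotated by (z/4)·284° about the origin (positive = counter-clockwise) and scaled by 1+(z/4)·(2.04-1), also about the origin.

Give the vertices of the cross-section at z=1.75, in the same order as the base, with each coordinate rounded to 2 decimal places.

t = z/height = 1.75/4 = 0.4375
s = 1 + (scale-1)·z/height = 1 + (2.04-1)·1.75/4 = 1.455000
θ = twist·z/height = 284°·1.75/4 = 124.2500° = 2.168572 rad
cos θ = -0.562805, sin θ = 0.826590 (intermediates below are computed at full precision and shown rounded to 5 d.p.)
v1: (-4,-5) → rotate → (6.38417,-0.49233) → ×s → (9.28897,-0.71635) → (9.29,-0.72)
v2: (1,-5) → rotate → (3.57014,3.64061) → ×s → (5.19456,5.29709) → (5.19,5.30)
v3: (3,-4.5) → rotate → (2.03124,5.01239) → ×s → (2.95545,7.29303) → (2.96,7.29)
v4: (5,-1) → rotate → (-1.98743,4.69575) → ×s → (-2.89172,6.83232) → (-2.89,6.83)
v5: (5,3) → rotate → (-5.29379,2.44453) → ×s → (-7.70247,3.55680) → (-7.70,3.56)
v6: (-1,-0.5) → rotate → (0.97610,-0.54519) → ×s → (1.42023,-0.79325) → (1.42,-0.79)

Cross-section at z=1.75: (9.29,-0.72) (5.19,5.30) (2.96,7.29) (-2.89,6.83) (-7.70,3.56) (1.42,-0.79)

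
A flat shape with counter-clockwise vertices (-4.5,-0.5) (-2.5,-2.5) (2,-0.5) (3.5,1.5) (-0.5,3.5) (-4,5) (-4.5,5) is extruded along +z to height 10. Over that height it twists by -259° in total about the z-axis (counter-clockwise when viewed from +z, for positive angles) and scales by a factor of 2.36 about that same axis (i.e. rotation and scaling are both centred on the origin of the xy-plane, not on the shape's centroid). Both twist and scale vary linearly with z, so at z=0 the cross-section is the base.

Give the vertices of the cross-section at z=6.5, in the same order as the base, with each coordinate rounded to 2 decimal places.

t = z/height = 6.5/10 = 0.65
s = 1 + (scale-1)·z/height = 1 + (2.36-1)·6.5/10 = 1.884000
θ = twist·z/height = -259°·6.5/10 = -168.3500° = -2.938262 rad
cos θ = -0.979399, sin θ = -0.201933 (intermediates below are computed at full precision and shown rounded to 5 d.p.)
v1: (-4.5,-0.5) → rotate → (4.30633,1.39840) → ×s → (8.11313,2.63458) → (8.11,2.63)
v2: (-2.5,-2.5) → rotate → (1.94367,2.95333) → ×s → (3.66187,5.56407) → (3.66,5.56)
v3: (2,-0.5) → rotate → (-2.05977,0.08583) → ×s → (-3.88060,0.16171) → (-3.88,0.16)
v4: (3.5,1.5) → rotate → (-3.12500,-2.17586) → ×s → (-5.88750,-4.09933) → (-5.89,-4.10)
v5: (-0.5,3.5) → rotate → (1.19646,-3.32693) → ×s → (2.25414,-6.26794) → (2.25,-6.27)
v6: (-4,5) → rotate → (4.92726,-4.08927) → ×s → (9.28296,-7.70418) → (9.28,-7.70)
v7: (-4.5,5) → rotate → (5.41696,-3.98830) → ×s → (10.20555,-7.51396) → (10.21,-7.51)

Cross-section at z=6.5: (8.11,2.63) (3.66,5.56) (-3.88,0.16) (-5.89,-4.10) (2.25,-6.27) (9.28,-7.70) (10.21,-7.51)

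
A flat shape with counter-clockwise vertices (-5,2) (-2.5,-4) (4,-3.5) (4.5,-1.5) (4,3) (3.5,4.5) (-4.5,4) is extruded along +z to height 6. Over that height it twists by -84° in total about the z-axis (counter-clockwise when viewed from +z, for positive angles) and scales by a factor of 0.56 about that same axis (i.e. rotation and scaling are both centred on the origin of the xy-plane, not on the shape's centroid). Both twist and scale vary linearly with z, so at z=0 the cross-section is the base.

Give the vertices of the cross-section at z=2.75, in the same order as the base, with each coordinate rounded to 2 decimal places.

t = z/height = 2.75/6 = 0.458333
s = 1 + (scale-1)·z/height = 1 + (0.56-1)·2.75/6 = 0.798333
θ = twist·z/height = -84°·2.75/6 = -38.5000° = -0.671952 rad
cos θ = 0.782608, sin θ = -0.622515 (intermediates below are computed at full precision and shown rounded to 5 d.p.)
v1: (-5,2) → rotate → (-2.66801,4.67779) → ×s → (-2.12996,3.73444) → (-2.13,3.73)
v2: (-2.5,-4) → rotate → (-4.44658,-1.57415) → ×s → (-3.54985,-1.25669) → (-3.55,-1.26)
v3: (4,-3.5) → rotate → (0.95163,-5.22919) → ×s → (0.75972,-4.17463) → (0.76,-4.17)
v4: (4.5,-1.5) → rotate → (2.58796,-3.97523) → ×s → (2.06606,-3.17356) → (2.07,-3.17)
v5: (4,3) → rotate → (4.99798,-0.14223) → ×s → (3.99005,-0.11355) → (3.99,-0.11)
v6: (3.5,4.5) → rotate → (5.54044,1.34294) → ×s → (4.42312,1.07211) → (4.42,1.07)
v7: (-4.5,4) → rotate → (-1.03168,5.93175) → ×s → (-0.82362,4.73551) → (-0.82,4.74)

Cross-section at z=2.75: (-2.13,3.73) (-3.55,-1.26) (0.76,-4.17) (2.07,-3.17) (3.99,-0.11) (4.42,1.07) (-0.82,4.74)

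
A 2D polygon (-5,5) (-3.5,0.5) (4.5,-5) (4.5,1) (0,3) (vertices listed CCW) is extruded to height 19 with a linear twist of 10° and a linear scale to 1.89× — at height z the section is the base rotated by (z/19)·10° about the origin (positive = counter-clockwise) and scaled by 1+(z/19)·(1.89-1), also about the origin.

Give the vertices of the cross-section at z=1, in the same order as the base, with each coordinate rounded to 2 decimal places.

t = z/height = 1/19 = 0.0526316
s = 1 + (scale-1)·z/height = 1 + (1.89-1)·1/19 = 1.046842
θ = twist·z/height = 10°·1/19 = 0.5263° = 0.009186 rad
cos θ = 0.999958, sin θ = 0.009186 (intermediates below are computed at full precision and shown rounded to 5 d.p.)
v1: (-5,5) → rotate → (-5.04572,4.95386) → ×s → (-5.28207,5.18591) → (-5.28,5.19)
v2: (-3.5,0.5) → rotate → (-3.50445,0.46783) → ×s → (-3.66860,0.48974) → (-3.67,0.49)
v3: (4.5,-5) → rotate → (4.54574,-4.95845) → ×s → (4.75867,-5.19072) → (4.76,-5.19)
v4: (4.5,1) → rotate → (4.49062,1.04129) → ×s → (4.70097,1.09007) → (4.70,1.09)
v5: (0,3) → rotate → (-0.02756,2.99987) → ×s → (-0.02885,3.14039) → (-0.03,3.14)

Cross-section at z=1: (-5.28,5.19) (-3.67,0.49) (4.76,-5.19) (4.70,1.09) (-0.03,3.14)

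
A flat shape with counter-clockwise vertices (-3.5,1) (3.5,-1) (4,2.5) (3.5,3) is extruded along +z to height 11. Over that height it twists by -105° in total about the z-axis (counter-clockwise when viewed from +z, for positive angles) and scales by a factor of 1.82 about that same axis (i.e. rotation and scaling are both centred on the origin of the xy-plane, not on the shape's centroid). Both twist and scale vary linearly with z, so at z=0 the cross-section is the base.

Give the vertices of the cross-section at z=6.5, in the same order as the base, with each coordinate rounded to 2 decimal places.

Cross-section at z=6.5: (-1.12,5.29) (1.12,-5.29) (6.06,-3.51) (6.37,-2.50)

t = z/height = 6.5/11 = 0.590909
s = 1 + (scale-1)·z/height = 1 + (1.82-1)·6.5/11 = 1.484545
θ = twist·z/height = -105°·6.5/11 = -62.0455° = -1.082897 rad
cos θ = 0.468771, sin θ = -0.883320 (intermediates below are computed at full precision and shown rounded to 5 d.p.)
v1: (-3.5,1) → rotate → (-0.75738,3.56039) → ×s → (-1.12436,5.28556) → (-1.12,5.29)
v2: (3.5,-1) → rotate → (0.75738,-3.56039) → ×s → (1.12436,-5.28556) → (1.12,-5.29)
v3: (4,2.5) → rotate → (4.08338,-2.36135) → ×s → (6.06197,-3.50553) → (6.06,-3.51)
v4: (3.5,3) → rotate → (4.29066,-1.68531) → ×s → (6.36968,-2.50191) → (6.37,-2.50)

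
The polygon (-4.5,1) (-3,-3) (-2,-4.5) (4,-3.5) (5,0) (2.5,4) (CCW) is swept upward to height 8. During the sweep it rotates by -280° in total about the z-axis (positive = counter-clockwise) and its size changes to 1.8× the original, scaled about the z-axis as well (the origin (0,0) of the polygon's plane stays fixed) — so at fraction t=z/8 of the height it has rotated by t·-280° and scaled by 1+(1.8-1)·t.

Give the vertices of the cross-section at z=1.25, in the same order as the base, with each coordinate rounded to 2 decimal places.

Cross-section at z=1.25: (-2.88,4.31) (-4.77,-0.10) (-5.13,-2.10) (0.53,-5.96) (4.06,-3.89) (5.14,1.31)

t = z/height = 1.25/8 = 0.15625
s = 1 + (scale-1)·z/height = 1 + (1.8-1)·1.25/8 = 1.125000
θ = twist·z/height = -280°·1.25/8 = -43.7500° = -0.763582 rad
cos θ = 0.722364, sin θ = -0.691513 (intermediates below are computed at full precision and shown rounded to 5 d.p.)
v1: (-4.5,1) → rotate → (-2.55912,3.83417) → ×s → (-2.87902,4.31344) → (-2.88,4.31)
v2: (-3,-3) → rotate → (-4.24163,-0.09255) → ×s → (-4.77183,-0.10412) → (-4.77,-0.10)
v3: (-2,-4.5) → rotate → (-4.55654,-1.86761) → ×s → (-5.12610,-2.10106) → (-5.13,-2.10)
v4: (4,-3.5) → rotate → (0.46916,-5.29433) → ×s → (0.52781,-5.95612) → (0.53,-5.96)
v5: (5,0) → rotate → (3.61182,-3.45757) → ×s → (4.06330,-3.88976) → (4.06,-3.89)
v6: (2.5,4) → rotate → (4.57196,1.16067) → ×s → (5.14346,1.30576) → (5.14,1.31)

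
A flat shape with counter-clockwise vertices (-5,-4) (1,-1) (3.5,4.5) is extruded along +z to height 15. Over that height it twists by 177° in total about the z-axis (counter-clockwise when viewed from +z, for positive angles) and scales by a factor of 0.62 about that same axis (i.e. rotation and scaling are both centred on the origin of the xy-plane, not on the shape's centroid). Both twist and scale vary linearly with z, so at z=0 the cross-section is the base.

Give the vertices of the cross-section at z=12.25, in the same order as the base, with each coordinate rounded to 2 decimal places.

t = z/height = 12.25/15 = 0.816667
s = 1 + (scale-1)·z/height = 1 + (0.62-1)·12.25/15 = 0.689667
θ = twist·z/height = 177°·12.25/15 = 144.5500° = 2.522873 rad
cos θ = -0.814622, sin θ = 0.579992 (intermediates below are computed at full precision and shown rounded to 5 d.p.)
v1: (-5,-4) → rotate → (6.39308,0.35853) → ×s → (4.40909,0.24726) → (4.41,0.25)
v2: (1,-1) → rotate → (-0.23463,1.39461) → ×s → (-0.16182,0.96182) → (-0.16,0.96)
v3: (3.5,4.5) → rotate → (-5.46114,-1.63583) → ×s → (-3.76637,-1.12817) → (-3.77,-1.13)

Cross-section at z=12.25: (4.41,0.25) (-0.16,0.96) (-3.77,-1.13)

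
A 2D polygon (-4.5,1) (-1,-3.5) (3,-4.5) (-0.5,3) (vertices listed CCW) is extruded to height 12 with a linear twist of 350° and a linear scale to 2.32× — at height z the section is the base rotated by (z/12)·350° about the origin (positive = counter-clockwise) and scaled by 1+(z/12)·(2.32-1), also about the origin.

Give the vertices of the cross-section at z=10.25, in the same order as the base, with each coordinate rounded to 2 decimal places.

Cross-section at z=10.25: (-2.77,9.41) (-7.55,-1.74) (-5.29,-10.22) (5.07,4.02)

t = z/height = 10.25/12 = 0.854167
s = 1 + (scale-1)·z/height = 1 + (2.32-1)·10.25/12 = 2.127500
θ = twist·z/height = 350°·10.25/12 = 298.9583° = 5.217807 rad
cos θ = 0.484173, sin θ = -0.874972 (intermediates below are computed at full precision and shown rounded to 5 d.p.)
v1: (-4.5,1) → rotate → (-1.30381,4.42155) → ×s → (-2.77385,9.40684) → (-2.77,9.41)
v2: (-1,-3.5) → rotate → (-3.54658,-0.81964) → ×s → (-7.54534,-1.74377) → (-7.55,-1.74)
v3: (3,-4.5) → rotate → (-2.48485,-4.80370) → ×s → (-5.28653,-10.21986) → (-5.29,-10.22)
v4: (-0.5,3) → rotate → (2.38283,1.89001) → ×s → (5.06947,4.02099) → (5.07,4.02)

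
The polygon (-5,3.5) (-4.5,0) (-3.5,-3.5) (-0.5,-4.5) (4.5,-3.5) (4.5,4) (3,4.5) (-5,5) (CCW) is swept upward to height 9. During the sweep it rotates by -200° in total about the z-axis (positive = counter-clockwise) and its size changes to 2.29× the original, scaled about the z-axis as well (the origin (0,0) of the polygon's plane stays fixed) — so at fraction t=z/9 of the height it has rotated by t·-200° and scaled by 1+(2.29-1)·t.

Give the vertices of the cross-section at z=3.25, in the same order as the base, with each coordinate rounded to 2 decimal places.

Cross-section at z=3.25: (2.65,8.55) (-2.01,6.28) (-6.45,3.32) (-6.51,-1.32) (-2.87,-7.85) (7.60,-4.49) (7.62,-2.17) (4.74,9.22)

t = z/height = 3.25/9 = 0.361111
s = 1 + (scale-1)·z/height = 1 + (2.29-1)·3.25/9 = 1.465833
θ = twist·z/height = -200°·3.25/9 = -72.2222° = -1.260516 rad
cos θ = 0.305326, sin θ = -0.952248 (intermediates below are computed at full precision and shown rounded to 5 d.p.)
v1: (-5,3.5) → rotate → (1.80624,5.82988) → ×s → (2.64764,8.54563) → (2.65,8.55)
v2: (-4.5,0) → rotate → (-1.37397,4.28512) → ×s → (-2.01401,6.28127) → (-2.01,6.28)
v3: (-3.5,-3.5) → rotate → (-4.40151,2.26423) → ×s → (-6.45188,3.31898) → (-6.45,3.32)
v4: (-0.5,-4.5) → rotate → (-4.43778,-0.89784) → ×s → (-6.50504,-1.31609) → (-6.51,-1.32)
v5: (4.5,-3.5) → rotate → (-1.95890,-5.35376) → ×s → (-2.87142,-7.84771) → (-2.87,-7.85)
v6: (4.5,4) → rotate → (5.18296,-3.06381) → ×s → (7.59735,-4.49104) → (7.60,-4.49)
v7: (3,4.5) → rotate → (5.20109,-1.48278) → ×s → (7.62394,-2.17350) → (7.62,-2.17)
v8: (-5,5) → rotate → (3.23461,6.28787) → ×s → (4.74140,9.21697) → (4.74,9.22)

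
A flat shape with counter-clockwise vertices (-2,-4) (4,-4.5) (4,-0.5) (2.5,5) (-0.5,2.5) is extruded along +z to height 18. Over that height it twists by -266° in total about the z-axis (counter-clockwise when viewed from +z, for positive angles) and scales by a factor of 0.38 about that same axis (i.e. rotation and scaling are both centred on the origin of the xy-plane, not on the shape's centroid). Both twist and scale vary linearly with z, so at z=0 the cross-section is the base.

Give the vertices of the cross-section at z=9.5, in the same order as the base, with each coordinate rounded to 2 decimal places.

Cross-section at z=9.5: (-0.68,2.93) (-4.00,0.62) (-2.29,-1.46) (0.85,-3.66) (1.33,-1.08)

t = z/height = 9.5/18 = 0.527778
s = 1 + (scale-1)·z/height = 1 + (0.38-1)·9.5/18 = 0.672778
θ = twist·z/height = -266°·9.5/18 = -140.3889° = -2.450248 rad
cos θ = -0.770390, sin θ = -0.637573 (intermediates below are computed at full precision and shown rounded to 5 d.p.)
v1: (-2,-4) → rotate → (-1.00951,4.35671) → ×s → (-0.67918,2.93109) → (-0.68,2.93)
v2: (4,-4.5) → rotate → (-5.95064,0.91646) → ×s → (-4.00346,0.61657) → (-4.00,0.62)
v3: (4,-0.5) → rotate → (-3.40035,-2.16510) → ×s → (-2.28768,-1.45663) → (-2.29,-1.46)
v4: (2.5,5) → rotate → (1.26189,-5.44588) → ×s → (0.84897,-3.66387) → (0.85,-3.66)
v5: (-0.5,2.5) → rotate → (1.97913,-1.60719) → ×s → (1.33151,-1.08128) → (1.33,-1.08)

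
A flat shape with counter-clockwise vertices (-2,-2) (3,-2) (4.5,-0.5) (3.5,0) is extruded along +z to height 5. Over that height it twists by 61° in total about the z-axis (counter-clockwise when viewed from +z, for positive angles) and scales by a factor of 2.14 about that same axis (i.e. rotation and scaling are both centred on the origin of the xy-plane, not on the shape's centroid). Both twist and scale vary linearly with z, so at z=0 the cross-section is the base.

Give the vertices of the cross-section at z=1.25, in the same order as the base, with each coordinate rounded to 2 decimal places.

t = z/height = 1.25/5 = 0.25
s = 1 + (scale-1)·z/height = 1 + (2.14-1)·1.25/5 = 1.285000
θ = twist·z/height = 61°·1.25/5 = 15.2500° = 0.266163 rad
cos θ = 0.964787, sin θ = 0.263031 (intermediates below are computed at full precision and shown rounded to 5 d.p.)
v1: (-2,-2) → rotate → (-1.40351,-2.45564) → ×s → (-1.80351,-3.15549) → (-1.80,-3.16)
v2: (3,-2) → rotate → (3.42042,-1.14048) → ×s → (4.39525,-1.46552) → (4.40,-1.47)
v3: (4.5,-0.5) → rotate → (4.47306,0.70125) → ×s → (5.74788,0.90110) → (5.75,0.90)
v4: (3.5,0) → rotate → (3.37676,0.92061) → ×s → (4.33913,1.18298) → (4.34,1.18)

Cross-section at z=1.25: (-1.80,-3.16) (4.40,-1.47) (5.75,0.90) (4.34,1.18)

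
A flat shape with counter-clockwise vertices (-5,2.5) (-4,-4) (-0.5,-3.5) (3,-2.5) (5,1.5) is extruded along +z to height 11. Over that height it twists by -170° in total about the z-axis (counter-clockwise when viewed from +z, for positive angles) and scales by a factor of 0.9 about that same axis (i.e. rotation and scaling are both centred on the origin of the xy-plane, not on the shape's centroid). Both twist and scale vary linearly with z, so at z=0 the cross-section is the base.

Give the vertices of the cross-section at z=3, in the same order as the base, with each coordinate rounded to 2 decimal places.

t = z/height = 3/11 = 0.272727
s = 1 + (scale-1)·z/height = 1 + (0.9-1)·3/11 = 0.972727
θ = twist·z/height = -170°·3/11 = -46.3636° = -0.809198 rad
cos θ = 0.690079, sin θ = -0.723734 (intermediates below are computed at full precision and shown rounded to 5 d.p.)
v1: (-5,2.5) → rotate → (-1.64106,5.34387) → ×s → (-1.59630,5.19813) → (-1.60,5.20)
v2: (-4,-4) → rotate → (-5.65525,0.13462) → ×s → (-5.50102,0.13095) → (-5.50,0.13)
v3: (-0.5,-3.5) → rotate → (-2.87811,-2.05341) → ×s → (-2.79961,-1.99741) → (-2.80,-2.00)
v4: (3,-2.5) → rotate → (0.26090,-3.89640) → ×s → (0.25379,-3.79013) → (0.25,-3.79)
v5: (5,1.5) → rotate → (4.53600,-2.58355) → ×s → (4.41229,-2.51309) → (4.41,-2.51)

Cross-section at z=3: (-1.60,5.20) (-5.50,0.13) (-2.80,-2.00) (0.25,-3.79) (4.41,-2.51)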